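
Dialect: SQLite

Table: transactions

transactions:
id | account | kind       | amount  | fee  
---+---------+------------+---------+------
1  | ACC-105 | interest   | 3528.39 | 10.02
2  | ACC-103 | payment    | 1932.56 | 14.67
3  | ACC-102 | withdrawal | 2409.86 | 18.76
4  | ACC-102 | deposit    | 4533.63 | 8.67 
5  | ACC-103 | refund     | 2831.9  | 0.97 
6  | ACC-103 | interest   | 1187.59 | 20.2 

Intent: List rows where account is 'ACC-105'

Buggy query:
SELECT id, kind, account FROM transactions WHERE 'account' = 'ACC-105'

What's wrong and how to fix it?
Bug: Single quotes denote string literals in SQL; the column name is being compared as a constant string

Fix: Reference the column as account without single quotes

Corrected query:
SELECT id, kind, account FROM transactions WHERE account = 'ACC-105'

Result:
id | kind     | account
---+----------+--------
1  | interest | ACC-105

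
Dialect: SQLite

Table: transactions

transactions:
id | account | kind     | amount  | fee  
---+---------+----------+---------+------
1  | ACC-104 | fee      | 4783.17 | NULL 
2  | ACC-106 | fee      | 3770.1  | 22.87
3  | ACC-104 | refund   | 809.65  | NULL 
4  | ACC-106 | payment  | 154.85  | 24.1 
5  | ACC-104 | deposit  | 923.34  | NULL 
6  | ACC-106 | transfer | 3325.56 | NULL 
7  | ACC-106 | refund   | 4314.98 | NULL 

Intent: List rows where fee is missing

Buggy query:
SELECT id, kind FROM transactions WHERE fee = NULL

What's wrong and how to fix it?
Bug: Comparing to NULL with '=' never matches; NULL = NULL is unknown, not true

Fix: Replace '= NULL' with 'IS NULL'

Corrected query:
SELECT id, kind FROM transactions WHERE fee IS NULL

Result:
id | kind    
---+---------
1  | fee     
3  | refund  
5  | deposit 
6  | transfer
7  | refund  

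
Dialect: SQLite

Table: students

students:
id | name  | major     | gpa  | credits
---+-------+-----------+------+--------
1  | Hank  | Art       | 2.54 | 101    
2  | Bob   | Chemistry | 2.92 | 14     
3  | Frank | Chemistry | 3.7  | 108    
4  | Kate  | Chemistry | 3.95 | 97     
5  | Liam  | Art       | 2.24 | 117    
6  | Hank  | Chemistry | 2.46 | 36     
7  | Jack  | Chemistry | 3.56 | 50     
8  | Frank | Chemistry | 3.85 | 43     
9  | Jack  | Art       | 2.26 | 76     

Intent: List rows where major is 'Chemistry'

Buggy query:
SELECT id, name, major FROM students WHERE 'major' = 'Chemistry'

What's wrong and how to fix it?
Bug: Single quotes denote string literals in SQL; the column name is being compared as a constant string

Fix: Remove the quotes around the column name (or use double quotes for an identifier)

Corrected query:
SELECT id, name, major FROM students WHERE major = 'Chemistry'

Result:
id | name  | major    
---+-------+----------
2  | Bob   | Chemistry
3  | Frank | Chemistry
4  | Kate  | Chemistry
6  | Hank  | Chemistry
7  | Jack  | Chemistry
8  | Frank | Chemistry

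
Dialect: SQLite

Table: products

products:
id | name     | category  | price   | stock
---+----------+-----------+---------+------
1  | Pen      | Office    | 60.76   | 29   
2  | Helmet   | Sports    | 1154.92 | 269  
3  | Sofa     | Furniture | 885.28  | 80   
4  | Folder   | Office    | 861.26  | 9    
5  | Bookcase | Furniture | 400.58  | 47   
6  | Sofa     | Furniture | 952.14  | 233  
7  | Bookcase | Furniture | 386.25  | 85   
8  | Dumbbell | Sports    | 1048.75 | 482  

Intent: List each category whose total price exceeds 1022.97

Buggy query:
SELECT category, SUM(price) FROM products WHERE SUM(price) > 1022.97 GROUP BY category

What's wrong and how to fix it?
Bug: Aggregate functions cannot appear in a WHERE clause

Fix: Move the aggregate condition to a HAVING clause

Corrected query:
SELECT category, SUM(price) FROM products GROUP BY category HAVING SUM(price) > 1022.97

Result:
category  | SUM(price)
----------+-----------
Furniture | 2624.25   
Sports    | 2203.67   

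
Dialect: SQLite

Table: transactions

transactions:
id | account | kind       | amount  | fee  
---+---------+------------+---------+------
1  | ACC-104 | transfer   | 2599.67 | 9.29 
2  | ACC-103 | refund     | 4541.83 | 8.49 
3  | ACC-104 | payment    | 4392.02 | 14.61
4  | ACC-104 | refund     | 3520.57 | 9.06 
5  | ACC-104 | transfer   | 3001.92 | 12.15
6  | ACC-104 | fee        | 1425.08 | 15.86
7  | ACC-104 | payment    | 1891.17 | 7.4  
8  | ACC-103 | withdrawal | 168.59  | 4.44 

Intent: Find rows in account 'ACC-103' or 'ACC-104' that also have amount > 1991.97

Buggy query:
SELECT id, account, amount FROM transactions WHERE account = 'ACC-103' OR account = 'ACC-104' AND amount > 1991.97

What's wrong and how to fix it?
Bug: Without parentheses, AND is evaluated before OR, so the amount filter only applies to the 'ACC-104' branch

Fix: Add parentheses around the OR so the AND applies to both alternatives

Corrected query:
SELECT id, account, amount FROM transactions WHERE (account = 'ACC-103' OR account = 'ACC-104') AND amount > 1991.97

Result:
id | account | amount 
---+---------+--------
1  | ACC-104 | 2599.67
2  | ACC-103 | 4541.83
3  | ACC-104 | 4392.02
4  | ACC-104 | 3520.57
5  | ACC-104 | 3001.92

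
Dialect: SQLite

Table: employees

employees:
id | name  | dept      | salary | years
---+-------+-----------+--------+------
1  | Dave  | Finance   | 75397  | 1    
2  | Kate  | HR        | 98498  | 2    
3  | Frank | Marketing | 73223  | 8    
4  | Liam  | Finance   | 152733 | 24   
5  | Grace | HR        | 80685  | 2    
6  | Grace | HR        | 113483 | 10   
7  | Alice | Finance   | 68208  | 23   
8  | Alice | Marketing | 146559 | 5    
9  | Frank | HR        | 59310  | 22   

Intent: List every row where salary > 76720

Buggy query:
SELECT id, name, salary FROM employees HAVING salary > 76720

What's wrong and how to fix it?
Bug: HAVING filters the output of aggregation, but this query has no GROUP BY and no aggregate functions, so SQLite rejects it (HAVING clause on a non-aggregate query); the condition here is per row

Fix: Use WHERE for row-level filtering

Corrected query:
SELECT id, name, salary FROM employees WHERE salary > 76720

Result:
id | name  | salary
---+-------+-------
2  | Kate  | 98498 
4  | Liam  | 152733
5  | Grace | 80685 
6  | Grace | 113483
8  | Alice | 146559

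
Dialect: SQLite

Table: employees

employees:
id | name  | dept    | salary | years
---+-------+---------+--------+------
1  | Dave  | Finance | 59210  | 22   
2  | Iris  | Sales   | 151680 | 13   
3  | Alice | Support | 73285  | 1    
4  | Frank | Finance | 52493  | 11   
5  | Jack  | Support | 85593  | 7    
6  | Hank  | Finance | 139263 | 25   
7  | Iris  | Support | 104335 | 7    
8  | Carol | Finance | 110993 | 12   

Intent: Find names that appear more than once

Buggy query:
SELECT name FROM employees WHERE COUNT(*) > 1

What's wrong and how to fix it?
Bug: COUNT(*) is an aggregate and cannot be used in WHERE

Fix: Group first, then use HAVING for the count condition

Corrected query:
SELECT name FROM employees GROUP BY name HAVING COUNT(*) > 1

Result:
name
----
Iris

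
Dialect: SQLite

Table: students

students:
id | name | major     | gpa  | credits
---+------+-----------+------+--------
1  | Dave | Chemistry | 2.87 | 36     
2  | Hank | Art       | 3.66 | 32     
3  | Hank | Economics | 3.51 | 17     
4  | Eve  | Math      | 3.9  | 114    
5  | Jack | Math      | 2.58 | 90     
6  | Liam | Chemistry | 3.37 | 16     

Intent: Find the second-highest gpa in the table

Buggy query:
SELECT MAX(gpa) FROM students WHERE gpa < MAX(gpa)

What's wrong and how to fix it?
Bug: The inner MAX is an aggregate inside WHERE, which is not allowed

Fix: Compute the overall MAX in a subquery, then take MAX of rows below it

Corrected query:
SELECT MAX(gpa) FROM students WHERE gpa < (SELECT MAX(gpa) FROM students)

Result:
MAX(gpa)
--------
3.66    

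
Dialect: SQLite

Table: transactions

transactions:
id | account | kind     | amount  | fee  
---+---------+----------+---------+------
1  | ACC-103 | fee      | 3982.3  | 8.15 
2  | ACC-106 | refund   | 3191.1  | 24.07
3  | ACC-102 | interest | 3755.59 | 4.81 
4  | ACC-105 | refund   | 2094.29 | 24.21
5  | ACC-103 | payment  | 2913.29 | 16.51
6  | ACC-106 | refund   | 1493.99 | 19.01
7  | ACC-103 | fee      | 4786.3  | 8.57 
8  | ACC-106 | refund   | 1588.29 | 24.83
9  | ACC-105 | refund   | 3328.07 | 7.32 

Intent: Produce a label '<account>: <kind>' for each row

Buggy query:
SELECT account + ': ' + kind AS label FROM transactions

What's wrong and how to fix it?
Bug: '+' is numeric addition; on text columns SQLite converts them to 0 instead of concatenating

Fix: Use the || operator for string concatenation

Corrected query:
SELECT account || ': ' || kind AS label FROM transactions

Result:
label            
-----------------
ACC-103: fee     
ACC-106: refund  
ACC-102: interest
ACC-105: refund  
ACC-103: payment 
ACC-106: refund  
ACC-103: fee     
ACC-106: refund  
ACC-105: refund  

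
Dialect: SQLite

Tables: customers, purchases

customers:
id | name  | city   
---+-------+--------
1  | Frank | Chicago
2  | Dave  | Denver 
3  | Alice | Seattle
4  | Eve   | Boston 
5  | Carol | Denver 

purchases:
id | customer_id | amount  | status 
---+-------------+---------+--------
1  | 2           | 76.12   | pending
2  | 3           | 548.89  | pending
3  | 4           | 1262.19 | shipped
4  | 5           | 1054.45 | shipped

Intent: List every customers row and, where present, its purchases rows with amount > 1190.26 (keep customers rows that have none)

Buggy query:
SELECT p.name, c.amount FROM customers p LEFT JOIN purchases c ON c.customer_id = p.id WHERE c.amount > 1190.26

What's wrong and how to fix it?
Bug: Filtering c.amount in WHERE discards the NULL rows produced by LEFT JOIN, turning it into an inner join

Fix: Move the right-table condition into the ON clause so unmatched parents are kept

Corrected query:
SELECT p.name, c.amount FROM customers p LEFT JOIN purchases c ON c.customer_id = p.id AND c.amount > 1190.26

Result:
name  | amount 
------+--------
Frank | NULL   
Dave  | NULL   
Alice | NULL   
Eve   | 1262.19
Carol | NULL   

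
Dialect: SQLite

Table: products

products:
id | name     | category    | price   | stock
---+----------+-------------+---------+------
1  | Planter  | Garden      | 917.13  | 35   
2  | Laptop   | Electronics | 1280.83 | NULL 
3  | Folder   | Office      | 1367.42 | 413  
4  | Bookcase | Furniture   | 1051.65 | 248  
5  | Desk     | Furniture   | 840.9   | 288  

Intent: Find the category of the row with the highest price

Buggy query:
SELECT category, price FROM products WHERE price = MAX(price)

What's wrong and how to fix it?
Bug: WHERE is evaluated per row; an aggregate over the whole table isn't defined there

Fix: Use a subquery: WHERE price = (SELECT MAX(price) FROM products)

Corrected query:
SELECT category, price FROM products WHERE price = (SELECT MAX(price) FROM products)

Result:
category | price  
---------+--------
Office   | 1367.42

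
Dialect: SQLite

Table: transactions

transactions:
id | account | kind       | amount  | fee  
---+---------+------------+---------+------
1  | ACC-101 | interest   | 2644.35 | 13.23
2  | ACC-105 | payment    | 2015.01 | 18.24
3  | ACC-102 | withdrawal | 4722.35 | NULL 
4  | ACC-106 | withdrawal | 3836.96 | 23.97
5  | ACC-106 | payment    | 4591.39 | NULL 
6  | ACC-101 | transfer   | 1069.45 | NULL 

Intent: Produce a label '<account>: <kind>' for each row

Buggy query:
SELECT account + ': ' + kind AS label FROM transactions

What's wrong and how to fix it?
Bug: SQLite uses || for string concatenation; + coerces text to numbers (yielding 0)

Fix: Replace + with || to concatenate text

Corrected query:
SELECT account || ': ' || kind AS label FROM transactions

Result:
label              
-------------------
ACC-101: interest  
ACC-105: payment   
ACC-102: withdrawal
ACC-106: withdrawal
ACC-106: payment   
ACC-101: transfer  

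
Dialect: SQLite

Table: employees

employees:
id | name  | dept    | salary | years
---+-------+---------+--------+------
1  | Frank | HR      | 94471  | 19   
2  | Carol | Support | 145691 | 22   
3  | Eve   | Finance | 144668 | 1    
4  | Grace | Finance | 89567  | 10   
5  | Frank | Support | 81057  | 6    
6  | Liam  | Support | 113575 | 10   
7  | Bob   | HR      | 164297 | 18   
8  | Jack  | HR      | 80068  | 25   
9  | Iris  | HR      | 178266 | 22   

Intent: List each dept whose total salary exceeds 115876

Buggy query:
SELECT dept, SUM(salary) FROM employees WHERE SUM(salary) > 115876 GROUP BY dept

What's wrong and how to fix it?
Bug: WHERE runs before GROUP BY, so aggregates aren't available there

Fix: Use HAVING (which filters groups after aggregation) instead of WHERE

Corrected query:
SELECT dept, SUM(salary) FROM employees GROUP BY dept HAVING SUM(salary) > 115876

Result:
dept    | SUM(salary)
--------+------------
Finance | 234235     
HR      | 517102     
Support | 340323     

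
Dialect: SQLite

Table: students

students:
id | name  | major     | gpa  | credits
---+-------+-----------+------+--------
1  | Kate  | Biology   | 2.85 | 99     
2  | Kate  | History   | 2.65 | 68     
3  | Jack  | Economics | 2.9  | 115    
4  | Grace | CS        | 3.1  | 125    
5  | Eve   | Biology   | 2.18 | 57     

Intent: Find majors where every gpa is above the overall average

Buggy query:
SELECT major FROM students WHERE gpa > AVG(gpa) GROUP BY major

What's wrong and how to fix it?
Bug: AVG() is an aggregate; it can't sit directly in WHERE

Fix: Use a subquery for AVG and a HAVING MIN(...) filter so the condition holds for every row in the group

Corrected query:
SELECT major FROM students GROUP BY major HAVING MIN(gpa) > (SELECT AVG(gpa) FROM students)

Result:
major    
---------
CS       
Economics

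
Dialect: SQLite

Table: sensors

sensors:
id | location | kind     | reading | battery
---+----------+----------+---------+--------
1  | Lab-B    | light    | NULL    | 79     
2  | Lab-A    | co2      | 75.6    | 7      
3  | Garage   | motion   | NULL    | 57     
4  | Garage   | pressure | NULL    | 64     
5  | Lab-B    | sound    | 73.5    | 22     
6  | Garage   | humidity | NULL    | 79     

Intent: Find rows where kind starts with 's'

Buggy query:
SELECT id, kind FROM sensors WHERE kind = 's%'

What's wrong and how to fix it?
Bug: Wildcards only work with LIKE; '=' treats '%' as a literal character

Fix: Replace '=' with LIKE so 's%' is treated as a pattern

Corrected query:
SELECT id, kind FROM sensors WHERE kind LIKE 's%'

Result:
id | kind 
---+------
5  | sound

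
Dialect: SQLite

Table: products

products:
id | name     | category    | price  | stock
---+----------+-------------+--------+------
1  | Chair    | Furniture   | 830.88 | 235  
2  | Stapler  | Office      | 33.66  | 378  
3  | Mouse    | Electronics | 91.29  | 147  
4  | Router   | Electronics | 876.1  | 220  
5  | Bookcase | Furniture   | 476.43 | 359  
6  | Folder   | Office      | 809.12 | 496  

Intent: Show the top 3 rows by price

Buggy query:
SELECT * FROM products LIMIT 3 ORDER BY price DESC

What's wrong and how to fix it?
Bug: ORDER BY cannot follow LIMIT; LIMIT is the final clause

Fix: Swap the clauses: ORDER BY first, then LIMIT

Corrected query:
SELECT * FROM products ORDER BY price DESC LIMIT 3

Result:
id | name   | category    | price  | stock
---+--------+-------------+--------+------
4  | Router | Electronics | 876.1  | 220  
1  | Chair  | Furniture   | 830.88 | 235  
6  | Folder | Office      | 809.12 | 496  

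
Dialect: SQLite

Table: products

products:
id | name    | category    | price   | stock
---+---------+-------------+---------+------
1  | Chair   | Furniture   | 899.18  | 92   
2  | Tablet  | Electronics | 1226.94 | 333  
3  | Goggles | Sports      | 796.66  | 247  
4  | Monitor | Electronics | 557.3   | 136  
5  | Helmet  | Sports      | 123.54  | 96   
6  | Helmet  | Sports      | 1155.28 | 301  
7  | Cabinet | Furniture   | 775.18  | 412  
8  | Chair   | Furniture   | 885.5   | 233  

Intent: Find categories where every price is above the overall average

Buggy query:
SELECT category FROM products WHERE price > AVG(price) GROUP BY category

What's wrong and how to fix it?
Bug: AVG() is an aggregate; it can't sit directly in WHERE

Fix: Compute the overall average in a scalar subquery and compare each group's MIN against it in HAVING

Corrected query:
SELECT category FROM products GROUP BY category HAVING MIN(price) > (SELECT AVG(price) FROM products)

Result:
(no rows)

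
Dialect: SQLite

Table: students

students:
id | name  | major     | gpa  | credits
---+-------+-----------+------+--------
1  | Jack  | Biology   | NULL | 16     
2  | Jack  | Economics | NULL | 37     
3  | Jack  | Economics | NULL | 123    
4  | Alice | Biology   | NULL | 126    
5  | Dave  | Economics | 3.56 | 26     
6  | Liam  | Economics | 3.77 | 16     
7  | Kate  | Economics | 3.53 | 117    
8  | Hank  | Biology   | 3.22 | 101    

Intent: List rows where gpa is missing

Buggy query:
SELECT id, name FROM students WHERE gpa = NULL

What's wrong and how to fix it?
Bug: Comparing to NULL with '=' never matches; NULL = NULL is unknown, not true

Fix: Replace '= NULL' with 'IS NULL'

Corrected query:
SELECT id, name FROM students WHERE gpa IS NULL

Result:
id | name 
---+------
1  | Jack 
2  | Jack 
3  | Jack 
4  | Alice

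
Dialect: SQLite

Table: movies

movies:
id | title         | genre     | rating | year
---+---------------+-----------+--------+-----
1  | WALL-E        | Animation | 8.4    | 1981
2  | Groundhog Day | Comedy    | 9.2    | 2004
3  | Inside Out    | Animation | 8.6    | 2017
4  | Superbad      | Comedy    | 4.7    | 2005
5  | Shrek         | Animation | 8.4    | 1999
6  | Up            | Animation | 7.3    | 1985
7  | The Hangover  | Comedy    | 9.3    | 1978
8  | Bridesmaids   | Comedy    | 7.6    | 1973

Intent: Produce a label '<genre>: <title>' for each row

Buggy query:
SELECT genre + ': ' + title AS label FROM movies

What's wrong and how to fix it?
Bug: SQLite uses || for string concatenation; + coerces text to numbers (yielding 0)

Fix: Use the || operator for string concatenation

Corrected query:
SELECT genre || ': ' || title AS label FROM movies

Result:
label                
---------------------
Animation: WALL-E    
Comedy: Groundhog Day
Animation: Inside Out
Comedy: Superbad     
Animation: Shrek     
Animation: Up        
Comedy: The Hangover 
Comedy: Bridesmaids  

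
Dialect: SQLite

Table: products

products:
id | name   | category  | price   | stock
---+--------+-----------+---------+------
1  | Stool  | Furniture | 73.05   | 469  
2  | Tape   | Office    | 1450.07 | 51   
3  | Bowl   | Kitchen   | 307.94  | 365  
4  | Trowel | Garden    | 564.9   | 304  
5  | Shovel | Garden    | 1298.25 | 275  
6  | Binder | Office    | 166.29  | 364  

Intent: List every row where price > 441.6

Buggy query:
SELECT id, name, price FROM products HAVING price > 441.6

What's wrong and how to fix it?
Bug: HAVING filters the output of aggregation, but this query has no GROUP BY and no aggregate functions, so SQLite rejects it (HAVING clause on a non-aggregate query); the condition here is per row

Fix: Replace HAVING with WHERE since the condition applies to individual rows

Corrected query:
SELECT id, name, price FROM products WHERE price > 441.6

Result:
id | name   | price  
---+--------+--------
2  | Tape   | 1450.07
4  | Trowel | 564.9  
5  | Shovel | 1298.25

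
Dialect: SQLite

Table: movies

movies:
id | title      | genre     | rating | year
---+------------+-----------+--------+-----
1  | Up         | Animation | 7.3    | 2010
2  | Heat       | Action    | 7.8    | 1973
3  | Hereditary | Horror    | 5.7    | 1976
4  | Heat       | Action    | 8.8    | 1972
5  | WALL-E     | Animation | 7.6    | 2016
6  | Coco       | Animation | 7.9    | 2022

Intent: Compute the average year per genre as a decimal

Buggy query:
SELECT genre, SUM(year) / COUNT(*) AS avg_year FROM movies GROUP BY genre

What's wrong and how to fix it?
Bug: Both operands are integers, so '/' performs integer division and truncates

Fix: Multiply by 1.0 (or CAST to REAL) to force floating-point division

Corrected query:
SELECT genre, SUM(year) * 1.0 / COUNT(*) AS avg_year FROM movies GROUP BY genre

Result:
genre     | avg_year
----------+---------
Action    | 1972.5  
Animation | 2016    
Horror    | 1976    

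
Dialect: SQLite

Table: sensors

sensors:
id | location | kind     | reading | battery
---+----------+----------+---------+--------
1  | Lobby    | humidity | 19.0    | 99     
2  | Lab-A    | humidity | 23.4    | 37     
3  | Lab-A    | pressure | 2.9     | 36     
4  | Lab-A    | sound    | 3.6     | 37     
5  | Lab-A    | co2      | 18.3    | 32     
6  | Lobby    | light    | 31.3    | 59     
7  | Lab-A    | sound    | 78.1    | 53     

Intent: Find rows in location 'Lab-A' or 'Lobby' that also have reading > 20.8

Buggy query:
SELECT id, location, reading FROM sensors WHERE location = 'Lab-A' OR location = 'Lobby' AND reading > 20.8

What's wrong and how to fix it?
Bug: AND binds tighter than OR, so this parses as location = 'Lab-A' OR (location = 'Lobby' AND reading > 20.8)

Fix: Group the OR with parentheses (or use IN), then AND the threshold

Corrected query:
SELECT id, location, reading FROM sensors WHERE (location = 'Lab-A' OR location = 'Lobby') AND reading > 20.8

Result:
id | location | reading
---+----------+--------
2  | Lab-A    | 23.4   
6  | Lobby    | 31.3   
7  | Lab-A    | 78.1   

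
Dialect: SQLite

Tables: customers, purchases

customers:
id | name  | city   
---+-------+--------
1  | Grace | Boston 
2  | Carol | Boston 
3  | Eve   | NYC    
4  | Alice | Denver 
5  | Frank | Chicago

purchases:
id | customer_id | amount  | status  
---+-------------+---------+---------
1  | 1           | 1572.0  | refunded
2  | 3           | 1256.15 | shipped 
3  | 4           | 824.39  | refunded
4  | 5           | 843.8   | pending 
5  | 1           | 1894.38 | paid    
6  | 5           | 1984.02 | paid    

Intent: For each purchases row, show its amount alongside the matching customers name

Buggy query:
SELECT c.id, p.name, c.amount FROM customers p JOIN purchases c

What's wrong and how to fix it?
Bug: Missing join condition: each purchases row is matched to all customers rows instead of just its own

Fix: Add ON c.customer_id = p.id to the JOIN

Corrected query:
SELECT c.id, p.name, c.amount FROM customers p JOIN purchases c ON c.customer_id = p.id

Result:
id | name  | amount 
---+-------+--------
1  | Grace | 1572   
2  | Eve   | 1256.15
3  | Alice | 824.39 
4  | Frank | 843.8  
5  | Grace | 1894.38
6  | Frank | 1984.02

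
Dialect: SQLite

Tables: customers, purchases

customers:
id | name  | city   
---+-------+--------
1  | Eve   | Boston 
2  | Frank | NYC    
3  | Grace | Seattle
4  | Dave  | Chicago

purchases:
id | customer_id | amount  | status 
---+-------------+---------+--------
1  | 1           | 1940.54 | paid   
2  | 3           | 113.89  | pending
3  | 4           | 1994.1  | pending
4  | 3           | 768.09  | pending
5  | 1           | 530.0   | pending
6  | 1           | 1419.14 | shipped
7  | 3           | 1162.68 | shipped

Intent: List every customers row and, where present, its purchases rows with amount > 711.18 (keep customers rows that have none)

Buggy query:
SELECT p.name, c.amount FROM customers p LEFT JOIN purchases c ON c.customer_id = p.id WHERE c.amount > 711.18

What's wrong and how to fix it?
Bug: Filtering c.amount in WHERE discards the NULL rows produced by LEFT JOIN, turning it into an inner join

Fix: Put 'c.amount > 711.18' in the JOIN's ON clause instead of WHERE

Corrected query:
SELECT p.name, c.amount FROM customers p LEFT JOIN purchases c ON c.customer_id = p.id AND c.amount > 711.18

Result:
name  | amount 
------+--------
Eve   | 1419.14
Eve   | 1940.54
Frank | NULL   
Grace | 768.09 
Grace | 1162.68
Dave  | 1994.1 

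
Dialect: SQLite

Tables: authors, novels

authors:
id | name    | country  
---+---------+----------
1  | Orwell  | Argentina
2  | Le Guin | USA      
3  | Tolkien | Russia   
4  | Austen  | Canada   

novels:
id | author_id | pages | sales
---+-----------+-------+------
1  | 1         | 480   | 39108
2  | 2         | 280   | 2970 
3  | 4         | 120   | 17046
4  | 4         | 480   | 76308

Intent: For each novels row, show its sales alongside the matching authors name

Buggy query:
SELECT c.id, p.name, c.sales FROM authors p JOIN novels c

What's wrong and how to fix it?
Bug: JOIN with no ON clause produces a cartesian product; every novels row pairs with every authors row

Fix: Specify the join condition linking the foreign key to the parent id

Corrected query:
SELECT c.id, p.name, c.sales FROM authors p JOIN novels c ON c.author_id = p.id

Result:
id | name    | sales
---+---------+------
1  | Orwell  | 39108
2  | Le Guin | 2970 
3  | Austen  | 17046
4  | Austen  | 76308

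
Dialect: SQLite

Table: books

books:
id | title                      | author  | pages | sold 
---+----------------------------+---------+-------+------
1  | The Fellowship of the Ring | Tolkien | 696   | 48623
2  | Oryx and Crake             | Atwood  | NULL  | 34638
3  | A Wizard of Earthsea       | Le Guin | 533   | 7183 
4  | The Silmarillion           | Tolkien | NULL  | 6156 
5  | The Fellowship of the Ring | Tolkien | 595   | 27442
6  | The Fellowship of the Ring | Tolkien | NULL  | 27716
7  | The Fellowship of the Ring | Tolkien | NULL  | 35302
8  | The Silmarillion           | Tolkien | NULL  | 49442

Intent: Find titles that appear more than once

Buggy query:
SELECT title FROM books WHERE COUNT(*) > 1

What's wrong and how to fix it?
Bug: COUNT(*) is an aggregate and cannot be used in WHERE

Fix: GROUP BY title, then filter groups with HAVING COUNT(*) > 1

Corrected query:
SELECT title FROM books GROUP BY title HAVING COUNT(*) > 1

Result:
title                     
--------------------------
The Fellowship of the Ring
The Silmarillion          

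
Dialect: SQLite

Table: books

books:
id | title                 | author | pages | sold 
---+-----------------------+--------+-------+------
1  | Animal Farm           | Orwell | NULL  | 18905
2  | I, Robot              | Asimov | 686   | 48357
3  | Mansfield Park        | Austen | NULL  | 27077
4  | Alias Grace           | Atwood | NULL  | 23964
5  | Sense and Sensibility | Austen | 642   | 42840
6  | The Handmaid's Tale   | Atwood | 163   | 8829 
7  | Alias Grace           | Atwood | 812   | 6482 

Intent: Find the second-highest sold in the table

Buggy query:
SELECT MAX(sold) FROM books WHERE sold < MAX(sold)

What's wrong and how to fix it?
Bug: The inner MAX is an aggregate inside WHERE, which is not allowed

Fix: Put the inner MAX in a scalar subquery

Corrected query:
SELECT MAX(sold) FROM books WHERE sold < (SELECT MAX(sold) FROM books)

Result:
MAX(sold)
---------
42840    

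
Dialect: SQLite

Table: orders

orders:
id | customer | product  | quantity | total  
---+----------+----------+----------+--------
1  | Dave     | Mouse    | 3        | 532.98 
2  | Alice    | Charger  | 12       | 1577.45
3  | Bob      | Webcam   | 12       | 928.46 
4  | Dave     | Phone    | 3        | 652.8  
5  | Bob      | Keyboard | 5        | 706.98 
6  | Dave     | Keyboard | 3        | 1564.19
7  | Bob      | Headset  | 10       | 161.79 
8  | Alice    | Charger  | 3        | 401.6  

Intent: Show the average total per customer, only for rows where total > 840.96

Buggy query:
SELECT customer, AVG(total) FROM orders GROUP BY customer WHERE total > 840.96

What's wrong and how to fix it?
Bug: WHERE cannot follow GROUP BY

Fix: Place WHERE between FROM and GROUP BY

Corrected query:
SELECT customer, AVG(total) FROM orders WHERE total > 840.96 GROUP BY customer

Result:
customer | AVG(total)
---------+-----------
Alice    | 1577.45   
Bob      | 928.46    
Dave     | 1564.19   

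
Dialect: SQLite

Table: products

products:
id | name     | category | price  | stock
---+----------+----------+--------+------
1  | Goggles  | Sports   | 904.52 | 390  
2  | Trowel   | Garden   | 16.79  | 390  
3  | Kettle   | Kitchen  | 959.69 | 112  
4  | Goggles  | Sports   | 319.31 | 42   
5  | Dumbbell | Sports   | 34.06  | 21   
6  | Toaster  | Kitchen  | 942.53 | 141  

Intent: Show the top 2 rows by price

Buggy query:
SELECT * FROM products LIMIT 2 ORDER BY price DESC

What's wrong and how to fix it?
Bug: LIMIT must come after ORDER BY

Fix: Swap the clauses: ORDER BY first, then LIMIT

Corrected query:
SELECT * FROM products ORDER BY price DESC LIMIT 2

Result:
id | name    | category | price  | stock
---+---------+----------+--------+------
3  | Kettle  | Kitchen  | 959.69 | 112  
6  | Toaster | Kitchen  | 942.53 | 141  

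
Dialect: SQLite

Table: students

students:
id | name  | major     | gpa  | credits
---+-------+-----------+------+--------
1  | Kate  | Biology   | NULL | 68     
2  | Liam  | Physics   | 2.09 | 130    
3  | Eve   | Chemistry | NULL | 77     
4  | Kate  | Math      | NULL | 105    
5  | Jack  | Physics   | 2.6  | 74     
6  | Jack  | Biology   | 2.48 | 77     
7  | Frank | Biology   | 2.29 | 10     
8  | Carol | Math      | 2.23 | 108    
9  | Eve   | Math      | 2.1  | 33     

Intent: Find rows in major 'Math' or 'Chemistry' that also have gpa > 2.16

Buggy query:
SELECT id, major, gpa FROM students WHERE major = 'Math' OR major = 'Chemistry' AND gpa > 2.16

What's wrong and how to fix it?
Bug: Without parentheses, AND is evaluated before OR, so the gpa filter only applies to the 'Chemistry' branch

Fix: Group the OR with parentheses (or use IN), then AND the threshold

Corrected query:
SELECT id, major, gpa FROM students WHERE (major = 'Math' OR major = 'Chemistry') AND gpa > 2.16

Result:
id | major | gpa 
---+-------+-----
8  | Math  | 2.23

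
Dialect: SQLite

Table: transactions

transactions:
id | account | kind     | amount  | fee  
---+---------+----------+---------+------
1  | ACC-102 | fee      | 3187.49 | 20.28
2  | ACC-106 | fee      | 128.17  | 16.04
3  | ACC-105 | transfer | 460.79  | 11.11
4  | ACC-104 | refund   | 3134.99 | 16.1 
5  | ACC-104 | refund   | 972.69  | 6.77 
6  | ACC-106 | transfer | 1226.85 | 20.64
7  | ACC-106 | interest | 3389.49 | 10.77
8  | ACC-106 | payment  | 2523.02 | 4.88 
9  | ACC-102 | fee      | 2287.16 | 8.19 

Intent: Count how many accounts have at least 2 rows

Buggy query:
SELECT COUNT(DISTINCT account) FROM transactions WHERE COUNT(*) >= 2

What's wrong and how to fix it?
Bug: COUNT(*) cannot appear in WHERE; the per-group count doesn't exist yet

Fix: Use a subquery that GROUPs and filters with HAVING, then count its rows

Corrected query:
SELECT COUNT(*) FROM (SELECT account FROM transactions GROUP BY account HAVING COUNT(*) >= 2)

Result:
COUNT(*)
--------
3       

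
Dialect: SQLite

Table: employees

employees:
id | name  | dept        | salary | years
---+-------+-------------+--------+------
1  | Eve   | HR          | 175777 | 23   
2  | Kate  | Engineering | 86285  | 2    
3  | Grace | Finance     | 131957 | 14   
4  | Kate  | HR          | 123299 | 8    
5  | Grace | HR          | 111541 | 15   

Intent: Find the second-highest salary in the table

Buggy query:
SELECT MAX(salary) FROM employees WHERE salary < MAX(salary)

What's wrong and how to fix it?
Bug: MAX(salary) on the right of the comparison is an aggregate-in-WHERE error

Fix: Put the inner MAX in a scalar subquery

Corrected query:
SELECT MAX(salary) FROM employees WHERE salary < (SELECT MAX(salary) FROM employees)

Result:
MAX(salary)
-----------
131957     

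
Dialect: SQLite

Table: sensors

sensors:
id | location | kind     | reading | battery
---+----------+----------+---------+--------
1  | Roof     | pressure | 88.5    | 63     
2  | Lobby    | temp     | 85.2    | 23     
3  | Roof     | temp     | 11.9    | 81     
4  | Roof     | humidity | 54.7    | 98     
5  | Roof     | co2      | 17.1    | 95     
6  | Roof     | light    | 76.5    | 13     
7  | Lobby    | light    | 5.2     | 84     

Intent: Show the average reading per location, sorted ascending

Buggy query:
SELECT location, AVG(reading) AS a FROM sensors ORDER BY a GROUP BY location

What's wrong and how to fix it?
Bug: GROUP BY must precede ORDER BY

Fix: Move ORDER BY to the end, after GROUP BY

Corrected query:
SELECT location, AVG(reading) AS a FROM sensors GROUP BY location ORDER BY a

Result:
location | a    
---------+------
Lobby    | 45.2 
Roof     | 49.74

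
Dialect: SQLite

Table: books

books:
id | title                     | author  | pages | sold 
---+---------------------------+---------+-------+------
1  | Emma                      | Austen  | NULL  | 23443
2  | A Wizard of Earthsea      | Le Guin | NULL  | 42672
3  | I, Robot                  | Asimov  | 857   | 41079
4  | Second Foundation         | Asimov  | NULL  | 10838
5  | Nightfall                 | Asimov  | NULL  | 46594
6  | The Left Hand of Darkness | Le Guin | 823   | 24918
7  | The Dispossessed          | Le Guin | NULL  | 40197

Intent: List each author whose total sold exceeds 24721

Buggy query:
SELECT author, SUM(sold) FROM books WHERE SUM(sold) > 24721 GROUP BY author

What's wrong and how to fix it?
Bug: WHERE runs before GROUP BY, so aggregates aren't available there

Fix: Move the aggregate condition to a HAVING clause

Corrected query:
SELECT author, SUM(sold) FROM books GROUP BY author HAVING SUM(sold) > 24721

Result:
author  | SUM(sold)
--------+----------
Asimov  | 98511    
Le Guin | 107787   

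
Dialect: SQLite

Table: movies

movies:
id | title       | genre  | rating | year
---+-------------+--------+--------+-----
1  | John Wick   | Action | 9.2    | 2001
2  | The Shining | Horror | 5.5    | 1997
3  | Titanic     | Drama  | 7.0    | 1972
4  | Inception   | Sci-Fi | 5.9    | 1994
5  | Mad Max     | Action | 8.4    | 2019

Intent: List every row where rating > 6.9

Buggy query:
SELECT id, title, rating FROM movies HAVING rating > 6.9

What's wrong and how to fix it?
Bug: HAVING filters the output of aggregation, but this query has no GROUP BY and no aggregate functions, so SQLite rejects it (HAVING clause on a non-aggregate query); the condition here is per row

Fix: Replace HAVING with WHERE since the condition applies to individual rows

Corrected query:
SELECT id, title, rating FROM movies WHERE rating > 6.9

Result:
id | title     | rating
---+-----------+-------
1  | John Wick | 9.2   
3  | Titanic   | 7     
5  | Mad Max   | 8.4   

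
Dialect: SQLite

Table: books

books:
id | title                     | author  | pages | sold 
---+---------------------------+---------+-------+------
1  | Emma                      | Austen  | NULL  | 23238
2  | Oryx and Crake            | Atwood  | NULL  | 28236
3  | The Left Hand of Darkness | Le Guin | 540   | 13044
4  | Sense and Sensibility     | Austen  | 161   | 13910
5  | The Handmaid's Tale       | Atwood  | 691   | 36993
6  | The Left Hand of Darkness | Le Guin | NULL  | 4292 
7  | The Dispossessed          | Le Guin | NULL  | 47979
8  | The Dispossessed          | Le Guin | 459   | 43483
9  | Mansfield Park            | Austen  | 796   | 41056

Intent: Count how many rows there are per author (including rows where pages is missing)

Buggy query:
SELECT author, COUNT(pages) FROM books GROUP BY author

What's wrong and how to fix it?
Bug: COUNT(pages) skips NULLs, so groups with missing pages are undercounted

Fix: Use COUNT(*) to count all rows regardless of NULL

Corrected query:
SELECT author, COUNT(*) FROM books GROUP BY author

Result:
author  | COUNT(*)
--------+---------
Atwood  | 2       
Austen  | 3       
Le Guin | 4       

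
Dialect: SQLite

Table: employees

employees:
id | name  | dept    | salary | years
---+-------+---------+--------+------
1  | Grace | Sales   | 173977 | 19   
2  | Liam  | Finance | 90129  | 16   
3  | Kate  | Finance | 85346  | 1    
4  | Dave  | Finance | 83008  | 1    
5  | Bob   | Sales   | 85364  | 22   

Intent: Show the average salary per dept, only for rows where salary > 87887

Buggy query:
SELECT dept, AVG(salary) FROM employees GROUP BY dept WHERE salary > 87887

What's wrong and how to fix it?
Bug: WHERE cannot follow GROUP BY

Fix: Move the WHERE clause before GROUP BY

Corrected query:
SELECT dept, AVG(salary) FROM employees WHERE salary > 87887 GROUP BY dept

Result:
dept    | AVG(salary)
--------+------------
Finance | 90129      
Sales   | 173977     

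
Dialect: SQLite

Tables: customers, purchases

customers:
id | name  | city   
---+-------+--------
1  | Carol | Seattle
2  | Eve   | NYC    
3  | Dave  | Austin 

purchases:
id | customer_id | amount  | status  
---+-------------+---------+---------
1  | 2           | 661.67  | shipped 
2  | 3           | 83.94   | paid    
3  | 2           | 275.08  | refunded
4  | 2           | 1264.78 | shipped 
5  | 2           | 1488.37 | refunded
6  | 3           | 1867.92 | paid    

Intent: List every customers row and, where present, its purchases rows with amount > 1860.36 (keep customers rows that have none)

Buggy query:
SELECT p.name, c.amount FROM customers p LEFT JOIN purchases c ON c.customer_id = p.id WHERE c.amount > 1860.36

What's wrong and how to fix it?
Bug: Filtering c.amount in WHERE discards the NULL rows produced by LEFT JOIN, turning it into an inner join

Fix: Put 'c.amount > 1860.36' in the JOIN's ON clause instead of WHERE

Corrected query:
SELECT p.name, c.amount FROM customers p LEFT JOIN purchases c ON c.customer_id = p.id AND c.amount > 1860.36

Result:
name  | amount 
------+--------
Carol | NULL   
Eve   | NULL   
Dave  | 1867.92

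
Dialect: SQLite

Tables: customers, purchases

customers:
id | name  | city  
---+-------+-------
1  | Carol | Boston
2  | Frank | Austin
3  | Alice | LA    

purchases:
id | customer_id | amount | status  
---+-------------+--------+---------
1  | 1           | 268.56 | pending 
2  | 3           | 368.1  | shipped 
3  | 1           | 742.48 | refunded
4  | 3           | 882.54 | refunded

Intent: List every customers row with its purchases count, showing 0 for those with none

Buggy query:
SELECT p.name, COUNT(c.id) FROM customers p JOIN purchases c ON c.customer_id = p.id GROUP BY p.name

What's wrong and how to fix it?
Bug: An inner join excludes parents with zero children

Fix: Switch to LEFT JOIN to retain unmatched parent rows

Corrected query:
SELECT p.name, COUNT(c.id) FROM customers p LEFT JOIN purchases c ON c.customer_id = p.id GROUP BY p.name

Result:
name  | COUNT(c.id)
------+------------
Alice | 2          
Carol | 2          
Frank | 0          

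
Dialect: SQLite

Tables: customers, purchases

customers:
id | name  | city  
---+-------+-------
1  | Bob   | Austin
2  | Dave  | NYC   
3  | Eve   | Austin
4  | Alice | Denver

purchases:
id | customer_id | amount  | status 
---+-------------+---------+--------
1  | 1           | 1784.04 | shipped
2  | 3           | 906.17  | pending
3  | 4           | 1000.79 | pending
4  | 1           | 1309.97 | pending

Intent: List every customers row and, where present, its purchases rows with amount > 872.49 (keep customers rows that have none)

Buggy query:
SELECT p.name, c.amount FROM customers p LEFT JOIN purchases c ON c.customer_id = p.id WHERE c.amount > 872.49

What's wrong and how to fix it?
Bug: A WHERE condition on the right-hand table after LEFT JOIN drops unmatched parents

Fix: Put 'c.amount > 872.49' in the JOIN's ON clause instead of WHERE

Corrected query:
SELECT p.name, c.amount FROM customers p LEFT JOIN purchases c ON c.customer_id = p.id AND c.amount > 872.49

Result:
name  | amount 
------+--------
Bob   | 1309.97
Bob   | 1784.04
Dave  | NULL   
Eve   | 906.17 
Alice | 1000.79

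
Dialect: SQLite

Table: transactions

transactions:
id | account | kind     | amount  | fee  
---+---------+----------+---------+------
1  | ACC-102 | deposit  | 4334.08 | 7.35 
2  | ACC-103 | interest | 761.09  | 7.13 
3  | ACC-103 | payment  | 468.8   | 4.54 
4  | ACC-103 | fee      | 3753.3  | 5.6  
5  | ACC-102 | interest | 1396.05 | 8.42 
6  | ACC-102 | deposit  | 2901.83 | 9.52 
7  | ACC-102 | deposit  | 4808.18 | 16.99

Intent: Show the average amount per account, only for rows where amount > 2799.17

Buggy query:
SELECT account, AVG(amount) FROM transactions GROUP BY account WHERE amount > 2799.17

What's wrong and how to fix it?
Bug: WHERE cannot follow GROUP BY

Fix: Move the WHERE clause before GROUP BY

Corrected query:
SELECT account, AVG(amount) FROM transactions WHERE amount > 2799.17 GROUP BY account

Result:
account | AVG(amount)
--------+------------
ACC-102 | 4014.696667
ACC-103 | 3753.3     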